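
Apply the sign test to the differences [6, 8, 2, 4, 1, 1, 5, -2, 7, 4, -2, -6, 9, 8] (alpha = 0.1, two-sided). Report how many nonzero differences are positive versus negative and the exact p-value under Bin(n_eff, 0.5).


Step 1: Discard zero differences. Original n = 14; n_eff = number of nonzero differences = 14.
Nonzero differences (with sign): +6, +8, +2, +4, +1, +1, +5, -2, +7, +4, -2, -6, +9, +8
Step 2: Count signs: positive = 11, negative = 3.
Step 3: Under H0: P(positive) = 0.5, so the number of positives S ~ Bin(14, 0.5).
Step 4: Two-sided exact p-value = sum of Bin(14,0.5) probabilities at or below the observed probability = 0.057373.
Step 5: alpha = 0.1. reject H0.

n_eff = 14, pos = 11, neg = 3, p = 0.057373, reject H0.


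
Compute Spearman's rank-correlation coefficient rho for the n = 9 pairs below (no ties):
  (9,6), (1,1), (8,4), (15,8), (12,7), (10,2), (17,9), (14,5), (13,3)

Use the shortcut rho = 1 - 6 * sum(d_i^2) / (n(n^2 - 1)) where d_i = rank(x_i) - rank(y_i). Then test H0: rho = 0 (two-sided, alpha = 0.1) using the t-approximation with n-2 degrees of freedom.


Step 1: Rank x and y separately (midranks; no ties here).
rank(x): 9->3, 1->1, 8->2, 15->8, 12->5, 10->4, 17->9, 14->7, 13->6
rank(y): 6->6, 1->1, 4->4, 8->8, 7->7, 2->2, 9->9, 5->5, 3->3
Step 2: d_i = R_x(i) - R_y(i); compute d_i^2.
  (3-6)^2=9, (1-1)^2=0, (2-4)^2=4, (8-8)^2=0, (5-7)^2=4, (4-2)^2=4, (9-9)^2=0, (7-5)^2=4, (6-3)^2=9
sum(d^2) = 34.
Step 3: rho = 1 - 6*34 / (9*(9^2 - 1)) = 1 - 204/720 = 0.716667.
Step 4: Under H0, t = rho * sqrt((n-2)/(1-rho^2)) = 2.7188 ~ t(7).
Step 5: Two-sided p-value from the t-distribution with 7 df = 0.029818.
Step 6: alpha = 0.1. reject H0.

rho = 0.7167, p = 0.029818, reject H0 at alpha = 0.1.


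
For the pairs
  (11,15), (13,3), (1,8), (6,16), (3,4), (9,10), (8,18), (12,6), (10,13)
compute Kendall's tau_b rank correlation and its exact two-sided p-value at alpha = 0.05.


Step 1: Enumerate the 36 unordered pairs (i,j) with i<j and classify each by sign(x_j-x_i) * sign(y_j-y_i).
  (1,2):dx=+2,dy=-12->D; (1,3):dx=-10,dy=-7->C; (1,4):dx=-5,dy=+1->D; (1,5):dx=-8,dy=-11->C
  (1,6):dx=-2,dy=-5->C; (1,7):dx=-3,dy=+3->D; (1,8):dx=+1,dy=-9->D; (1,9):dx=-1,dy=-2->C
  (2,3):dx=-12,dy=+5->D; (2,4):dx=-7,dy=+13->D; (2,5):dx=-10,dy=+1->D; (2,6):dx=-4,dy=+7->D
  (2,7):dx=-5,dy=+15->D; (2,8):dx=-1,dy=+3->D; (2,9):dx=-3,dy=+10->D; (3,4):dx=+5,dy=+8->C
  (3,5):dx=+2,dy=-4->D; (3,6):dx=+8,dy=+2->C; (3,7):dx=+7,dy=+10->C; (3,8):dx=+11,dy=-2->D
  (3,9):dx=+9,dy=+5->C; (4,5):dx=-3,dy=-12->C; (4,6):dx=+3,dy=-6->D; (4,7):dx=+2,dy=+2->C
  (4,8):dx=+6,dy=-10->D; (4,9):dx=+4,dy=-3->D; (5,6):dx=+6,dy=+6->C; (5,7):dx=+5,dy=+14->C
  (5,8):dx=+9,dy=+2->C; (5,9):dx=+7,dy=+9->C; (6,7):dx=-1,dy=+8->D; (6,8):dx=+3,dy=-4->D
  (6,9):dx=+1,dy=+3->C; (7,8):dx=+4,dy=-12->D; (7,9):dx=+2,dy=-5->D; (8,9):dx=-2,dy=+7->D
Step 2: C = 15, D = 21, total pairs = 36.
Step 3: tau = (C - D)/(n(n-1)/2) = (15 - 21)/36 = -0.166667.
Step 4: Exact two-sided p-value (enumerate n! = 362880 permutations of y under H0): p = 0.612202.
Step 5: alpha = 0.05. fail to reject H0.

tau_b = -0.1667 (C=15, D=21), p = 0.612202, fail to reject H0.


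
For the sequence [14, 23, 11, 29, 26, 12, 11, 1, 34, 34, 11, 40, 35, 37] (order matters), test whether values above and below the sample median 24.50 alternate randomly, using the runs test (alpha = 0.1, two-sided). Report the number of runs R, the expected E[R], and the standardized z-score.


Step 1: Compute median = 24.50; label A = above, B = below.
Labels in order: BBBAABBBAABAAA  (n_A = 7, n_B = 7)
Step 2: Count runs R = 6.
Step 3: Under H0 (random ordering), E[R] = 2*n_A*n_B/(n_A+n_B) + 1 = 2*7*7/14 + 1 = 8.0000.
        Var[R] = 2*n_A*n_B*(2*n_A*n_B - n_A - n_B) / ((n_A+n_B)^2 * (n_A+n_B-1)) = 8232/2548 = 3.2308.
        SD[R] = 1.7974.
Step 4: Continuity-corrected z = (R + 0.5 - E[R]) / SD[R] = (6 + 0.5 - 8.0000) / 1.7974 = -0.8345.
Step 5: Two-sided p-value via normal approximation = 2*(1 - Phi(|z|)) = 0.403986.
Step 6: alpha = 0.1. fail to reject H0.

R = 6, z = -0.8345, p = 0.403986, fail to reject H0.


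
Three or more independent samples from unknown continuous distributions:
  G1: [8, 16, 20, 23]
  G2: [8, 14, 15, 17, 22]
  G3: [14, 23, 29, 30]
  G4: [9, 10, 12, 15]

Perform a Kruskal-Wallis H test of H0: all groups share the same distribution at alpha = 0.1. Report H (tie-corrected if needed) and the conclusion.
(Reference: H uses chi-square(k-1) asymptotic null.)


Step 1: Combine all N = 17 observations and assign midranks.
sorted (value, group, rank): (8,G1,1.5), (8,G2,1.5), (9,G4,3), (10,G4,4), (12,G4,5), (14,G2,6.5), (14,G3,6.5), (15,G2,8.5), (15,G4,8.5), (16,G1,10), (17,G2,11), (20,G1,12), (22,G2,13), (23,G1,14.5), (23,G3,14.5), (29,G3,16), (30,G3,17)
Step 2: Sum ranks within each group.
R_1 = 38 (n_1 = 4)
R_2 = 40.5 (n_2 = 5)
R_3 = 54 (n_3 = 4)
R_4 = 20.5 (n_4 = 4)
Step 3: H = 12/(N(N+1)) * sum(R_i^2/n_i) - 3(N+1)
     = 12/(17*18) * (38^2/4 + 40.5^2/5 + 54^2/4 + 20.5^2/4) - 3*18
     = 0.039216 * 1523.11 - 54
     = 5.729902.
Step 4: Ties present; correction factor C = 1 - 24/(17^3 - 17) = 0.995098. Corrected H = 5.729902 / 0.995098 = 5.758128.
Step 5: Under H0, H ~ chi^2(3); p-value = 0.123989.
Step 6: alpha = 0.1. fail to reject H0.

H = 5.7581, df = 3, p = 0.123989, fail to reject H0.


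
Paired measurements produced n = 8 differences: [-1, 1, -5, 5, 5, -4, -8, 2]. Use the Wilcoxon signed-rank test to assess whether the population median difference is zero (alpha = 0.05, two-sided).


Step 1: Drop any zero differences (none here) and take |d_i|.
|d| = [1, 1, 5, 5, 5, 4, 8, 2]
Step 2: Midrank |d_i| (ties get averaged ranks).
ranks: |1|->1.5, |1|->1.5, |5|->6, |5|->6, |5|->6, |4|->4, |8|->8, |2|->3
Step 3: Attach original signs; sum ranks with positive sign and with negative sign.
W+ = 1.5 + 6 + 6 + 3 = 16.5
W- = 1.5 + 6 + 4 + 8 = 19.5
(Check: W+ + W- = 36 should equal n(n+1)/2 = 36.)
Step 4: Test statistic W = min(W+, W-) = 16.5.
Step 5: Ties in |d|, so use the tie-corrected normal approximation.
        E[W] = n(n+1)/4 = 8*9/4 = 18.
        Tie groups: |d|=1 (t=2), |d|=5 (t=3); sum(t^3 - t) = 30.
        Var[W] = n(n+1)(2n+1)/24 - sum(t^3-t)/48 = 1224/24 - 30/48 = 50.375.
        z = (W - E[W]) / sqrt(Var[W]) = (16.5 - 18) / 7.0975 = -0.2113.
        Two-sided p = 2*Phi(z) = 0.832621.
Step 6: alpha = 0.05. fail to reject H0.

W+ = 16.5, W- = 19.5, W = min = 16.5, p = 0.832621, fail to reject H0.


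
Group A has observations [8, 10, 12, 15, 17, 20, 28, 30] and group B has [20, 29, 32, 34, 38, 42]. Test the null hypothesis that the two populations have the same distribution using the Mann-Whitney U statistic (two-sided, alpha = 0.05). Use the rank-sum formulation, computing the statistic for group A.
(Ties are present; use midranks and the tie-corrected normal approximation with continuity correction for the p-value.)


Step 1: Combine and sort all 14 observations; assign midranks.
sorted (value, group): (8,X), (10,X), (12,X), (15,X), (17,X), (20,X), (20,Y), (28,X), (29,Y), (30,X), (32,Y), (34,Y), (38,Y), (42,Y)
ranks: 8->1, 10->2, 12->3, 15->4, 17->5, 20->6.5, 20->6.5, 28->8, 29->9, 30->10, 32->11, 34->12, 38->13, 42->14
Step 2: Rank sum for X: R1 = 1 + 2 + 3 + 4 + 5 + 6.5 + 8 + 10 = 39.5.
Step 3: U_X = R1 - n1(n1+1)/2 = 39.5 - 8*9/2 = 39.5 - 36 = 3.5.
       U_Y = n1*n2 - U_X = 48 - 3.5 = 44.5.
Step 4: Ties are present, so use the tie-corrected normal approximation (with continuity correction) for the p-value.
Step 5: p-value = 0.009743; compare to alpha = 0.05. reject H0.

U_X = 3.5, p = 0.009743, reject H0 at alpha = 0.05.


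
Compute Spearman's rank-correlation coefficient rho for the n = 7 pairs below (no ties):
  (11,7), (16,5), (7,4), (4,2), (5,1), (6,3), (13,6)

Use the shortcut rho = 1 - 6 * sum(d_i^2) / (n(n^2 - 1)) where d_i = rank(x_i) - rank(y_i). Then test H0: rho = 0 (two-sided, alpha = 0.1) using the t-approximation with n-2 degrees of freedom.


Step 1: Rank x and y separately (midranks; no ties here).
rank(x): 11->5, 16->7, 7->4, 4->1, 5->2, 6->3, 13->6
rank(y): 7->7, 5->5, 4->4, 2->2, 1->1, 3->3, 6->6
Step 2: d_i = R_x(i) - R_y(i); compute d_i^2.
  (5-7)^2=4, (7-5)^2=4, (4-4)^2=0, (1-2)^2=1, (2-1)^2=1, (3-3)^2=0, (6-6)^2=0
sum(d^2) = 10.
Step 3: rho = 1 - 6*10 / (7*(7^2 - 1)) = 1 - 60/336 = 0.821429.
Step 4: Under H0, t = rho * sqrt((n-2)/(1-rho^2)) = 3.2206 ~ t(5).
Step 5: Two-sided p-value from the t-distribution with 5 df = 0.023449.
Step 6: alpha = 0.1. reject H0.

rho = 0.8214, p = 0.023449, reject H0 at alpha = 0.1.


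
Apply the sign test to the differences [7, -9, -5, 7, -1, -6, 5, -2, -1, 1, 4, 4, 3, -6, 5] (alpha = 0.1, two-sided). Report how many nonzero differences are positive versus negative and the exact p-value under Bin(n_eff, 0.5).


Step 1: Discard zero differences. Original n = 15; n_eff = number of nonzero differences = 15.
Nonzero differences (with sign): +7, -9, -5, +7, -1, -6, +5, -2, -1, +1, +4, +4, +3, -6, +5
Step 2: Count signs: positive = 8, negative = 7.
Step 3: Under H0: P(positive) = 0.5, so the number of positives S ~ Bin(15, 0.5).
Step 4: Two-sided exact p-value = sum of Bin(15,0.5) probabilities at or below the observed probability = 1.000000.
Step 5: alpha = 0.1. fail to reject H0.

n_eff = 15, pos = 8, neg = 7, p = 1.000000, fail to reject H0.


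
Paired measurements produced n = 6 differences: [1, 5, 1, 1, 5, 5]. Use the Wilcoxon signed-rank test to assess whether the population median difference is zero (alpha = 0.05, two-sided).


Step 1: Drop any zero differences (none here) and take |d_i|.
|d| = [1, 5, 1, 1, 5, 5]
Step 2: Midrank |d_i| (ties get averaged ranks).
ranks: |1|->2, |5|->5, |1|->2, |1|->2, |5|->5, |5|->5
Step 3: Attach original signs; sum ranks with positive sign and with negative sign.
W+ = 2 + 5 + 2 + 2 + 5 + 5 = 21
W- = 0 = 0
(Check: W+ + W- = 21 should equal n(n+1)/2 = 21.)
Step 4: Test statistic W = min(W+, W-) = 0.
Step 5: Ties in |d|, so use the tie-corrected normal approximation.
        E[W] = n(n+1)/4 = 6*7/4 = 10.5.
        Tie groups: |d|=1 (t=3), |d|=5 (t=3); sum(t^3 - t) = 48.
        Var[W] = n(n+1)(2n+1)/24 - sum(t^3-t)/48 = 546/24 - 48/48 = 21.75.
        z = (W - E[W]) / sqrt(Var[W]) = (0 - 10.5) / 4.6637 = -2.2514.
        Two-sided p = 2*Phi(z) = 0.024358.
Step 6: alpha = 0.05. reject H0.

W+ = 21, W- = 0, W = min = 0, p = 0.024358, reject H0.


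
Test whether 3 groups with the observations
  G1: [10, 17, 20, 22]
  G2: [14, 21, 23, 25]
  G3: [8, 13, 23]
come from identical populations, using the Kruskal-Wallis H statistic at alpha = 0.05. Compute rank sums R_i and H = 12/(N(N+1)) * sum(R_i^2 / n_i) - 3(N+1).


Step 1: Combine all N = 11 observations and assign midranks.
sorted (value, group, rank): (8,G3,1), (10,G1,2), (13,G3,3), (14,G2,4), (17,G1,5), (20,G1,6), (21,G2,7), (22,G1,8), (23,G2,9.5), (23,G3,9.5), (25,G2,11)
Step 2: Sum ranks within each group.
R_1 = 21 (n_1 = 4)
R_2 = 31.5 (n_2 = 4)
R_3 = 13.5 (n_3 = 3)
Step 3: H = 12/(N(N+1)) * sum(R_i^2/n_i) - 3(N+1)
     = 12/(11*12) * (21^2/4 + 31.5^2/4 + 13.5^2/3) - 3*12
     = 0.090909 * 419.062 - 36
     = 2.096591.
Step 4: Ties present; correction factor C = 1 - 6/(11^3 - 11) = 0.995455. Corrected H = 2.096591 / 0.995455 = 2.106164.
Step 5: Under H0, H ~ chi^2(2); p-value = 0.348861.
Step 6: alpha = 0.05. fail to reject H0.

H = 2.1062, df = 2, p = 0.348861, fail to reject H0.


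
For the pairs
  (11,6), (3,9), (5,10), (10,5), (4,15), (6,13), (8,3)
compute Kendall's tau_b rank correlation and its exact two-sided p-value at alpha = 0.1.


Step 1: Enumerate the 21 unordered pairs (i,j) with i<j and classify each by sign(x_j-x_i) * sign(y_j-y_i).
  (1,2):dx=-8,dy=+3->D; (1,3):dx=-6,dy=+4->D; (1,4):dx=-1,dy=-1->C; (1,5):dx=-7,dy=+9->D
  (1,6):dx=-5,dy=+7->D; (1,7):dx=-3,dy=-3->C; (2,3):dx=+2,dy=+1->C; (2,4):dx=+7,dy=-4->D
  (2,5):dx=+1,dy=+6->C; (2,6):dx=+3,dy=+4->C; (2,7):dx=+5,dy=-6->D; (3,4):dx=+5,dy=-5->D
  (3,5):dx=-1,dy=+5->D; (3,6):dx=+1,dy=+3->C; (3,7):dx=+3,dy=-7->D; (4,5):dx=-6,dy=+10->D
  (4,6):dx=-4,dy=+8->D; (4,7):dx=-2,dy=-2->C; (5,6):dx=+2,dy=-2->D; (5,7):dx=+4,dy=-12->D
  (6,7):dx=+2,dy=-10->D
Step 2: C = 7, D = 14, total pairs = 21.
Step 3: tau = (C - D)/(n(n-1)/2) = (7 - 14)/21 = -0.333333.
Step 4: Exact two-sided p-value (enumerate n! = 5040 permutations of y under H0): p = 0.381349.
Step 5: alpha = 0.1. fail to reject H0.

tau_b = -0.3333 (C=7, D=14), p = 0.381349, fail to reject H0.


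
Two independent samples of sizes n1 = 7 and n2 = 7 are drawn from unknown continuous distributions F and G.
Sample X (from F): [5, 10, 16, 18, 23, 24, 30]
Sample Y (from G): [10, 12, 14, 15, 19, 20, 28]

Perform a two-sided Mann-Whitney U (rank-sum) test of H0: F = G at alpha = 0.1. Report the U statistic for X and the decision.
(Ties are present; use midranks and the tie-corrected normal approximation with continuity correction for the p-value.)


Step 1: Combine and sort all 14 observations; assign midranks.
sorted (value, group): (5,X), (10,X), (10,Y), (12,Y), (14,Y), (15,Y), (16,X), (18,X), (19,Y), (20,Y), (23,X), (24,X), (28,Y), (30,X)
ranks: 5->1, 10->2.5, 10->2.5, 12->4, 14->5, 15->6, 16->7, 18->8, 19->9, 20->10, 23->11, 24->12, 28->13, 30->14
Step 2: Rank sum for X: R1 = 1 + 2.5 + 7 + 8 + 11 + 12 + 14 = 55.5.
Step 3: U_X = R1 - n1(n1+1)/2 = 55.5 - 7*8/2 = 55.5 - 28 = 27.5.
       U_Y = n1*n2 - U_X = 49 - 27.5 = 21.5.
Step 4: Ties are present, so use the tie-corrected normal approximation (with continuity correction) for the p-value.
Step 5: p-value = 0.749128; compare to alpha = 0.1. fail to reject H0.

U_X = 27.5, p = 0.749128, fail to reject H0 at alpha = 0.1.


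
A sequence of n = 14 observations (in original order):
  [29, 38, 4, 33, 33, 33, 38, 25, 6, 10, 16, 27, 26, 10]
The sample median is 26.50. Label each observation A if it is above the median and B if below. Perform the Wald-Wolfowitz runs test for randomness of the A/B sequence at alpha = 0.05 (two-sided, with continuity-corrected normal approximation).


Step 1: Compute median = 26.50; label A = above, B = below.
Labels in order: AABAAAABBBBABB  (n_A = 7, n_B = 7)
Step 2: Count runs R = 6.
Step 3: Under H0 (random ordering), E[R] = 2*n_A*n_B/(n_A+n_B) + 1 = 2*7*7/14 + 1 = 8.0000.
        Var[R] = 2*n_A*n_B*(2*n_A*n_B - n_A - n_B) / ((n_A+n_B)^2 * (n_A+n_B-1)) = 8232/2548 = 3.2308.
        SD[R] = 1.7974.
Step 4: Continuity-corrected z = (R + 0.5 - E[R]) / SD[R] = (6 + 0.5 - 8.0000) / 1.7974 = -0.8345.
Step 5: Two-sided p-value via normal approximation = 2*(1 - Phi(|z|)) = 0.403986.
Step 6: alpha = 0.05. fail to reject H0.

R = 6, z = -0.8345, p = 0.403986, fail to reject H0.


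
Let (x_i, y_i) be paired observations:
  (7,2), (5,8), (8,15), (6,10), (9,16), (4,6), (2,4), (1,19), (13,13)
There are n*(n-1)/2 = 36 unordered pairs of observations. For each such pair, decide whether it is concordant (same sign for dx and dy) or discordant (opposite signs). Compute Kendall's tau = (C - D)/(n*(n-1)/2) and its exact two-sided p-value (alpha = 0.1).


Step 1: Enumerate the 36 unordered pairs (i,j) with i<j and classify each by sign(x_j-x_i) * sign(y_j-y_i).
  (1,2):dx=-2,dy=+6->D; (1,3):dx=+1,dy=+13->C; (1,4):dx=-1,dy=+8->D; (1,5):dx=+2,dy=+14->C
  (1,6):dx=-3,dy=+4->D; (1,7):dx=-5,dy=+2->D; (1,8):dx=-6,dy=+17->D; (1,9):dx=+6,dy=+11->C
  (2,3):dx=+3,dy=+7->C; (2,4):dx=+1,dy=+2->C; (2,5):dx=+4,dy=+8->C; (2,6):dx=-1,dy=-2->C
  (2,7):dx=-3,dy=-4->C; (2,8):dx=-4,dy=+11->D; (2,9):dx=+8,dy=+5->C; (3,4):dx=-2,dy=-5->C
  (3,5):dx=+1,dy=+1->C; (3,6):dx=-4,dy=-9->C; (3,7):dx=-6,dy=-11->C; (3,8):dx=-7,dy=+4->D
  (3,9):dx=+5,dy=-2->D; (4,5):dx=+3,dy=+6->C; (4,6):dx=-2,dy=-4->C; (4,7):dx=-4,dy=-6->C
  (4,8):dx=-5,dy=+9->D; (4,9):dx=+7,dy=+3->C; (5,6):dx=-5,dy=-10->C; (5,7):dx=-7,dy=-12->C
  (5,8):dx=-8,dy=+3->D; (5,9):dx=+4,dy=-3->D; (6,7):dx=-2,dy=-2->C; (6,8):dx=-3,dy=+13->D
  (6,9):dx=+9,dy=+7->C; (7,8):dx=-1,dy=+15->D; (7,9):dx=+11,dy=+9->C; (8,9):dx=+12,dy=-6->D
Step 2: C = 22, D = 14, total pairs = 36.
Step 3: tau = (C - D)/(n(n-1)/2) = (22 - 14)/36 = 0.222222.
Step 4: Exact two-sided p-value (enumerate n! = 362880 permutations of y under H0): p = 0.476709.
Step 5: alpha = 0.1. fail to reject H0.

tau_b = 0.2222 (C=22, D=14), p = 0.476709, fail to reject H0.


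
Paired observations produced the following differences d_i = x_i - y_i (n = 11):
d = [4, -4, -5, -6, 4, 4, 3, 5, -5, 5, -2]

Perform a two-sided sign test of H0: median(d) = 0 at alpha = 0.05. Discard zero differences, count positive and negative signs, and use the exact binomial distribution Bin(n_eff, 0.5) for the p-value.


Step 1: Discard zero differences. Original n = 11; n_eff = number of nonzero differences = 11.
Nonzero differences (with sign): +4, -4, -5, -6, +4, +4, +3, +5, -5, +5, -2
Step 2: Count signs: positive = 6, negative = 5.
Step 3: Under H0: P(positive) = 0.5, so the number of positives S ~ Bin(11, 0.5).
Step 4: Two-sided exact p-value = sum of Bin(11,0.5) probabilities at or below the observed probability = 1.000000.
Step 5: alpha = 0.05. fail to reject H0.

n_eff = 11, pos = 6, neg = 5, p = 1.000000, fail to reject H0.


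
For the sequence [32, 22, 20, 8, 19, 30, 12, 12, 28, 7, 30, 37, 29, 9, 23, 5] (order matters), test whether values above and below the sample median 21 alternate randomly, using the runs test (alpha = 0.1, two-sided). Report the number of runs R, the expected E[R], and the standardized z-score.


Step 1: Compute median = 21; label A = above, B = below.
Labels in order: AABBBABBABAAABAB  (n_A = 8, n_B = 8)
Step 2: Count runs R = 10.
Step 3: Under H0 (random ordering), E[R] = 2*n_A*n_B/(n_A+n_B) + 1 = 2*8*8/16 + 1 = 9.0000.
        Var[R] = 2*n_A*n_B*(2*n_A*n_B - n_A - n_B) / ((n_A+n_B)^2 * (n_A+n_B-1)) = 14336/3840 = 3.7333.
        SD[R] = 1.9322.
Step 4: Continuity-corrected z = (R - 0.5 - E[R]) / SD[R] = (10 - 0.5 - 9.0000) / 1.9322 = 0.2588.
Step 5: Two-sided p-value via normal approximation = 2*(1 - Phi(|z|)) = 0.795809.
Step 6: alpha = 0.1. fail to reject H0.

R = 10, z = 0.2588, p = 0.795809, fail to reject H0.


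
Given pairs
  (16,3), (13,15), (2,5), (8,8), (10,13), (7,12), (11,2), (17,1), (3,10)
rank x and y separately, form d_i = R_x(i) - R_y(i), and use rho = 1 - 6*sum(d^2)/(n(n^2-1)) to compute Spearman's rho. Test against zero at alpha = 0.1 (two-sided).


Step 1: Rank x and y separately (midranks; no ties here).
rank(x): 16->8, 13->7, 2->1, 8->4, 10->5, 7->3, 11->6, 17->9, 3->2
rank(y): 3->3, 15->9, 5->4, 8->5, 13->8, 12->7, 2->2, 1->1, 10->6
Step 2: d_i = R_x(i) - R_y(i); compute d_i^2.
  (8-3)^2=25, (7-9)^2=4, (1-4)^2=9, (4-5)^2=1, (5-8)^2=9, (3-7)^2=16, (6-2)^2=16, (9-1)^2=64, (2-6)^2=16
sum(d^2) = 160.
Step 3: rho = 1 - 6*160 / (9*(9^2 - 1)) = 1 - 960/720 = -0.333333.
Step 4: Under H0, t = rho * sqrt((n-2)/(1-rho^2)) = -0.9354 ~ t(7).
Step 5: Two-sided p-value from the t-distribution with 7 df = 0.380713.
Step 6: alpha = 0.1. fail to reject H0.

rho = -0.3333, p = 0.380713, fail to reject H0 at alpha = 0.1.


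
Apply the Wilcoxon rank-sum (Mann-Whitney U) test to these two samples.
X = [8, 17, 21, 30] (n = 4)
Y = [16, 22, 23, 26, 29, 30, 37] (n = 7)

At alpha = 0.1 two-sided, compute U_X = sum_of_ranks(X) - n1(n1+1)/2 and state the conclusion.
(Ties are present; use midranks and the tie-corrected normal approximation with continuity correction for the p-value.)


Step 1: Combine and sort all 11 observations; assign midranks.
sorted (value, group): (8,X), (16,Y), (17,X), (21,X), (22,Y), (23,Y), (26,Y), (29,Y), (30,X), (30,Y), (37,Y)
ranks: 8->1, 16->2, 17->3, 21->4, 22->5, 23->6, 26->7, 29->8, 30->9.5, 30->9.5, 37->11
Step 2: Rank sum for X: R1 = 1 + 3 + 4 + 9.5 = 17.5.
Step 3: U_X = R1 - n1(n1+1)/2 = 17.5 - 4*5/2 = 17.5 - 10 = 7.5.
       U_Y = n1*n2 - U_X = 28 - 7.5 = 20.5.
Step 4: Ties are present, so use the tie-corrected normal approximation (with continuity correction) for the p-value.
Step 5: p-value = 0.255756; compare to alpha = 0.1. fail to reject H0.

U_X = 7.5, p = 0.255756, fail to reject H0 at alpha = 0.1.


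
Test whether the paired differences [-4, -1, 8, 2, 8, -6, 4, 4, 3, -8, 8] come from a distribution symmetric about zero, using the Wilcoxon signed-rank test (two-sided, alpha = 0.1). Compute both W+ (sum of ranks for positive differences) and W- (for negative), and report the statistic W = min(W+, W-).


Step 1: Drop any zero differences (none here) and take |d_i|.
|d| = [4, 1, 8, 2, 8, 6, 4, 4, 3, 8, 8]
Step 2: Midrank |d_i| (ties get averaged ranks).
ranks: |4|->5, |1|->1, |8|->9.5, |2|->2, |8|->9.5, |6|->7, |4|->5, |4|->5, |3|->3, |8|->9.5, |8|->9.5
Step 3: Attach original signs; sum ranks with positive sign and with negative sign.
W+ = 9.5 + 2 + 9.5 + 5 + 5 + 3 + 9.5 = 43.5
W- = 5 + 1 + 7 + 9.5 = 22.5
(Check: W+ + W- = 66 should equal n(n+1)/2 = 66.)
Step 4: Test statistic W = min(W+, W-) = 22.5.
Step 5: Ties in |d|, so use the tie-corrected normal approximation.
        E[W] = n(n+1)/4 = 11*12/4 = 33.
        Tie groups: |d|=4 (t=3), |d|=8 (t=4); sum(t^3 - t) = 84.
        Var[W] = n(n+1)(2n+1)/24 - sum(t^3-t)/48 = 3036/24 - 84/48 = 124.75.
        z = (W - E[W]) / sqrt(Var[W]) = (22.5 - 33) / 11.1692 = -0.9401.
        Two-sided p = 2*Phi(z) = 0.347172.
Step 6: alpha = 0.1. fail to reject H0.

W+ = 43.5, W- = 22.5, W = min = 22.5, p = 0.347172, fail to reject H0.


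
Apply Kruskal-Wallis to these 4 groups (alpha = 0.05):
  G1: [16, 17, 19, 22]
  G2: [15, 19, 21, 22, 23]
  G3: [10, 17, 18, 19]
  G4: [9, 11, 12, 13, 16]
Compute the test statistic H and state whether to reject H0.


Step 1: Combine all N = 18 observations and assign midranks.
sorted (value, group, rank): (9,G4,1), (10,G3,2), (11,G4,3), (12,G4,4), (13,G4,5), (15,G2,6), (16,G1,7.5), (16,G4,7.5), (17,G1,9.5), (17,G3,9.5), (18,G3,11), (19,G1,13), (19,G2,13), (19,G3,13), (21,G2,15), (22,G1,16.5), (22,G2,16.5), (23,G2,18)
Step 2: Sum ranks within each group.
R_1 = 46.5 (n_1 = 4)
R_2 = 68.5 (n_2 = 5)
R_3 = 35.5 (n_3 = 4)
R_4 = 20.5 (n_4 = 5)
Step 3: H = 12/(N(N+1)) * sum(R_i^2/n_i) - 3(N+1)
     = 12/(18*19) * (46.5^2/4 + 68.5^2/5 + 35.5^2/4 + 20.5^2/5) - 3*19
     = 0.035088 * 1878.12 - 57
     = 8.899123.
Step 4: Ties present; correction factor C = 1 - 42/(18^3 - 18) = 0.992776. Corrected H = 8.899123 / 0.992776 = 8.963877.
Step 5: Under H0, H ~ chi^2(3); p-value = 0.029775.
Step 6: alpha = 0.05. reject H0.

H = 8.9639, df = 3, p = 0.029775, reject H0.


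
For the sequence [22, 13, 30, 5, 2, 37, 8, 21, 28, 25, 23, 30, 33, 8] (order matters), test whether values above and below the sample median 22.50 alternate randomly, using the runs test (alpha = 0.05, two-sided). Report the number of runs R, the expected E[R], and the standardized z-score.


Step 1: Compute median = 22.50; label A = above, B = below.
Labels in order: BBABBABBAAAAAB  (n_A = 7, n_B = 7)
Step 2: Count runs R = 7.
Step 3: Under H0 (random ordering), E[R] = 2*n_A*n_B/(n_A+n_B) + 1 = 2*7*7/14 + 1 = 8.0000.
        Var[R] = 2*n_A*n_B*(2*n_A*n_B - n_A - n_B) / ((n_A+n_B)^2 * (n_A+n_B-1)) = 8232/2548 = 3.2308.
        SD[R] = 1.7974.
Step 4: Continuity-corrected z = (R + 0.5 - E[R]) / SD[R] = (7 + 0.5 - 8.0000) / 1.7974 = -0.2782.
Step 5: Two-sided p-value via normal approximation = 2*(1 - Phi(|z|)) = 0.780879.
Step 6: alpha = 0.05. fail to reject H0.

R = 7, z = -0.2782, p = 0.780879, fail to reject H0.


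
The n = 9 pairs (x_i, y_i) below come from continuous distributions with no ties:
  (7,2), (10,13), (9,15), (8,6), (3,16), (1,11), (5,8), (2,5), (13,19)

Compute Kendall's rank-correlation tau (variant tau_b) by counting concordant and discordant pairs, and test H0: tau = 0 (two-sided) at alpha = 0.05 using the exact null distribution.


Step 1: Enumerate the 36 unordered pairs (i,j) with i<j and classify each by sign(x_j-x_i) * sign(y_j-y_i).
  (1,2):dx=+3,dy=+11->C; (1,3):dx=+2,dy=+13->C; (1,4):dx=+1,dy=+4->C; (1,5):dx=-4,dy=+14->D
  (1,6):dx=-6,dy=+9->D; (1,7):dx=-2,dy=+6->D; (1,8):dx=-5,dy=+3->D; (1,9):dx=+6,dy=+17->C
  (2,3):dx=-1,dy=+2->D; (2,4):dx=-2,dy=-7->C; (2,5):dx=-7,dy=+3->D; (2,6):dx=-9,dy=-2->C
  (2,7):dx=-5,dy=-5->C; (2,8):dx=-8,dy=-8->C; (2,9):dx=+3,dy=+6->C; (3,4):dx=-1,dy=-9->C
  (3,5):dx=-6,dy=+1->D; (3,6):dx=-8,dy=-4->C; (3,7):dx=-4,dy=-7->C; (3,8):dx=-7,dy=-10->C
  (3,9):dx=+4,dy=+4->C; (4,5):dx=-5,dy=+10->D; (4,6):dx=-7,dy=+5->D; (4,7):dx=-3,dy=+2->D
  (4,8):dx=-6,dy=-1->C; (4,9):dx=+5,dy=+13->C; (5,6):dx=-2,dy=-5->C; (5,7):dx=+2,dy=-8->D
  (5,8):dx=-1,dy=-11->C; (5,9):dx=+10,dy=+3->C; (6,7):dx=+4,dy=-3->D; (6,8):dx=+1,dy=-6->D
  (6,9):dx=+12,dy=+8->C; (7,8):dx=-3,dy=-3->C; (7,9):dx=+8,dy=+11->C; (8,9):dx=+11,dy=+14->C
Step 2: C = 23, D = 13, total pairs = 36.
Step 3: tau = (C - D)/(n(n-1)/2) = (23 - 13)/36 = 0.277778.
Step 4: Exact two-sided p-value (enumerate n! = 362880 permutations of y under H0): p = 0.358488.
Step 5: alpha = 0.05. fail to reject H0.

tau_b = 0.2778 (C=23, D=13), p = 0.358488, fail to reject H0.


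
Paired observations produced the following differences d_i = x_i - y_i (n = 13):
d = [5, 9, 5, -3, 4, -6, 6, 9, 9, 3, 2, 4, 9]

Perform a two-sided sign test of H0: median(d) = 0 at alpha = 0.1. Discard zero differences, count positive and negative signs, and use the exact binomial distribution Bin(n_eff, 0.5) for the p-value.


Step 1: Discard zero differences. Original n = 13; n_eff = number of nonzero differences = 13.
Nonzero differences (with sign): +5, +9, +5, -3, +4, -6, +6, +9, +9, +3, +2, +4, +9
Step 2: Count signs: positive = 11, negative = 2.
Step 3: Under H0: P(positive) = 0.5, so the number of positives S ~ Bin(13, 0.5).
Step 4: Two-sided exact p-value = sum of Bin(13,0.5) probabilities at or below the observed probability = 0.022461.
Step 5: alpha = 0.1. reject H0.

n_eff = 13, pos = 11, neg = 2, p = 0.022461, reject H0.


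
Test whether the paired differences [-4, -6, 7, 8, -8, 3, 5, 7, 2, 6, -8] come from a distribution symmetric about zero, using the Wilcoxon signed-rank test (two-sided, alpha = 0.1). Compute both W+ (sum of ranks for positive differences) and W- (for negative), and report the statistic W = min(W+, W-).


Step 1: Drop any zero differences (none here) and take |d_i|.
|d| = [4, 6, 7, 8, 8, 3, 5, 7, 2, 6, 8]
Step 2: Midrank |d_i| (ties get averaged ranks).
ranks: |4|->3, |6|->5.5, |7|->7.5, |8|->10, |8|->10, |3|->2, |5|->4, |7|->7.5, |2|->1, |6|->5.5, |8|->10
Step 3: Attach original signs; sum ranks with positive sign and with negative sign.
W+ = 7.5 + 10 + 2 + 4 + 7.5 + 1 + 5.5 = 37.5
W- = 3 + 5.5 + 10 + 10 = 28.5
(Check: W+ + W- = 66 should equal n(n+1)/2 = 66.)
Step 4: Test statistic W = min(W+, W-) = 28.5.
Step 5: Ties in |d|, so use the tie-corrected normal approximation.
        E[W] = n(n+1)/4 = 11*12/4 = 33.
        Tie groups: |d|=6 (t=2), |d|=7 (t=2), |d|=8 (t=3); sum(t^3 - t) = 36.
        Var[W] = n(n+1)(2n+1)/24 - sum(t^3-t)/48 = 3036/24 - 36/48 = 125.75.
        z = (W - E[W]) / sqrt(Var[W]) = (28.5 - 33) / 11.2138 = -0.4013.
        Two-sided p = 2*Phi(z) = 0.688207.
Step 6: alpha = 0.1. fail to reject H0.

W+ = 37.5, W- = 28.5, W = min = 28.5, p = 0.688207, fail to reject H0.


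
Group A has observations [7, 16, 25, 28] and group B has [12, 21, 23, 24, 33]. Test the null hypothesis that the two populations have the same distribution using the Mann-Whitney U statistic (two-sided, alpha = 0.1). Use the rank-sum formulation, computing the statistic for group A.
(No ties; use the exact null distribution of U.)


Step 1: Combine and sort all 9 observations; assign midranks.
sorted (value, group): (7,X), (12,Y), (16,X), (21,Y), (23,Y), (24,Y), (25,X), (28,X), (33,Y)
ranks: 7->1, 12->2, 16->3, 21->4, 23->5, 24->6, 25->7, 28->8, 33->9
Step 2: Rank sum for X: R1 = 1 + 3 + 7 + 8 = 19.
Step 3: U_X = R1 - n1(n1+1)/2 = 19 - 4*5/2 = 19 - 10 = 9.
       U_Y = n1*n2 - U_X = 20 - 9 = 11.
Step 4: No ties, so the exact null distribution of U (based on enumerating the C(9,4) = 126 equally likely rank assignments) gives the two-sided p-value.
Step 5: p-value = 0.904762; compare to alpha = 0.1. fail to reject H0.

U_X = 9, p = 0.904762, fail to reject H0 at alpha = 0.1.


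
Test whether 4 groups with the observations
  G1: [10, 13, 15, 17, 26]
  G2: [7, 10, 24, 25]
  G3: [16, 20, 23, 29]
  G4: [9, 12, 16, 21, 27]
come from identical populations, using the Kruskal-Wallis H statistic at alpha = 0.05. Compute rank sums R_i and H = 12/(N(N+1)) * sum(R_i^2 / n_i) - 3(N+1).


Step 1: Combine all N = 18 observations and assign midranks.
sorted (value, group, rank): (7,G2,1), (9,G4,2), (10,G1,3.5), (10,G2,3.5), (12,G4,5), (13,G1,6), (15,G1,7), (16,G3,8.5), (16,G4,8.5), (17,G1,10), (20,G3,11), (21,G4,12), (23,G3,13), (24,G2,14), (25,G2,15), (26,G1,16), (27,G4,17), (29,G3,18)
Step 2: Sum ranks within each group.
R_1 = 42.5 (n_1 = 5)
R_2 = 33.5 (n_2 = 4)
R_3 = 50.5 (n_3 = 4)
R_4 = 44.5 (n_4 = 5)
Step 3: H = 12/(N(N+1)) * sum(R_i^2/n_i) - 3(N+1)
     = 12/(18*19) * (42.5^2/5 + 33.5^2/4 + 50.5^2/4 + 44.5^2/5) - 3*19
     = 0.035088 * 1675.42 - 57
     = 1.786842.
Step 4: Ties present; correction factor C = 1 - 12/(18^3 - 18) = 0.997936. Corrected H = 1.786842 / 0.997936 = 1.790538.
Step 5: Under H0, H ~ chi^2(3); p-value = 0.616996.
Step 6: alpha = 0.05. fail to reject H0.

H = 1.7905, df = 3, p = 0.616996, fail to reject H0.


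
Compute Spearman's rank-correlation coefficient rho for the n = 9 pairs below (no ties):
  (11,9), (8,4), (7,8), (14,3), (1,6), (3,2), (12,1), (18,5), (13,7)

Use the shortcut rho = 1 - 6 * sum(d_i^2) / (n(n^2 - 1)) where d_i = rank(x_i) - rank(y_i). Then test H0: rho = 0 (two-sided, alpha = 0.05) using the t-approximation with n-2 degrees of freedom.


Step 1: Rank x and y separately (midranks; no ties here).
rank(x): 11->5, 8->4, 7->3, 14->8, 1->1, 3->2, 12->6, 18->9, 13->7
rank(y): 9->9, 4->4, 8->8, 3->3, 6->6, 2->2, 1->1, 5->5, 7->7
Step 2: d_i = R_x(i) - R_y(i); compute d_i^2.
  (5-9)^2=16, (4-4)^2=0, (3-8)^2=25, (8-3)^2=25, (1-6)^2=25, (2-2)^2=0, (6-1)^2=25, (9-5)^2=16, (7-7)^2=0
sum(d^2) = 132.
Step 3: rho = 1 - 6*132 / (9*(9^2 - 1)) = 1 - 792/720 = -0.100000.
Step 4: Under H0, t = rho * sqrt((n-2)/(1-rho^2)) = -0.2659 ~ t(7).
Step 5: Two-sided p-value from the t-distribution with 7 df = 0.797972.
Step 6: alpha = 0.05. fail to reject H0.

rho = -0.1000, p = 0.797972, fail to reject H0 at alpha = 0.05.


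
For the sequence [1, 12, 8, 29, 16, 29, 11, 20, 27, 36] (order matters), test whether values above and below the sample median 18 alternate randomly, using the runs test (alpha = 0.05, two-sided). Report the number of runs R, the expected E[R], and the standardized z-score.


Step 1: Compute median = 18; label A = above, B = below.
Labels in order: BBBABABAAA  (n_A = 5, n_B = 5)
Step 2: Count runs R = 6.
Step 3: Under H0 (random ordering), E[R] = 2*n_A*n_B/(n_A+n_B) + 1 = 2*5*5/10 + 1 = 6.0000.
        Var[R] = 2*n_A*n_B*(2*n_A*n_B - n_A - n_B) / ((n_A+n_B)^2 * (n_A+n_B-1)) = 2000/900 = 2.2222.
        SD[R] = 1.4907.
Step 4: R = E[R], so z = 0 with no continuity correction.
Step 5: Two-sided p-value via normal approximation = 2*(1 - Phi(|z|)) = 1.000000.
Step 6: alpha = 0.05. fail to reject H0.

R = 6, z = 0.0000, p = 1.000000, fail to reject H0.


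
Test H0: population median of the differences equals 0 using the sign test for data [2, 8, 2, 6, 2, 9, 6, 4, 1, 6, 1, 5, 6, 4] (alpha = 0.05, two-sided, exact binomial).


Step 1: Discard zero differences. Original n = 14; n_eff = number of nonzero differences = 14.
Nonzero differences (with sign): +2, +8, +2, +6, +2, +9, +6, +4, +1, +6, +1, +5, +6, +4
Step 2: Count signs: positive = 14, negative = 0.
Step 3: Under H0: P(positive) = 0.5, so the number of positives S ~ Bin(14, 0.5).
Step 4: Two-sided exact p-value = sum of Bin(14,0.5) probabilities at or below the observed probability = 0.000122.
Step 5: alpha = 0.05. reject H0.

n_eff = 14, pos = 14, neg = 0, p = 0.000122, reject H0.


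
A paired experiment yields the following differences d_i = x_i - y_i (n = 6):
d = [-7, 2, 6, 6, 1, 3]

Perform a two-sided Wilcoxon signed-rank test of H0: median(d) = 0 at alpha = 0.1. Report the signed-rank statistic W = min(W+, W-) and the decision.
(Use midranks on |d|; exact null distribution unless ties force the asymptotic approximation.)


Step 1: Drop any zero differences (none here) and take |d_i|.
|d| = [7, 2, 6, 6, 1, 3]
Step 2: Midrank |d_i| (ties get averaged ranks).
ranks: |7|->6, |2|->2, |6|->4.5, |6|->4.5, |1|->1, |3|->3
Step 3: Attach original signs; sum ranks with positive sign and with negative sign.
W+ = 2 + 4.5 + 4.5 + 1 + 3 = 15
W- = 6 = 6
(Check: W+ + W- = 21 should equal n(n+1)/2 = 21.)
Step 4: Test statistic W = min(W+, W-) = 6.
Step 5: Ties in |d|, so use the tie-corrected normal approximation.
        E[W] = n(n+1)/4 = 6*7/4 = 10.5.
        Tie groups: |d|=6 (t=2); sum(t^3 - t) = 6.
        Var[W] = n(n+1)(2n+1)/24 - sum(t^3-t)/48 = 546/24 - 6/48 = 22.625.
        z = (W - E[W]) / sqrt(Var[W]) = (6 - 10.5) / 4.7566 = -0.9461.
        Two-sided p = 2*Phi(z) = 0.344118.
Step 6: alpha = 0.1. fail to reject H0.

W+ = 15, W- = 6, W = min = 6, p = 0.344118, fail to reject H0.


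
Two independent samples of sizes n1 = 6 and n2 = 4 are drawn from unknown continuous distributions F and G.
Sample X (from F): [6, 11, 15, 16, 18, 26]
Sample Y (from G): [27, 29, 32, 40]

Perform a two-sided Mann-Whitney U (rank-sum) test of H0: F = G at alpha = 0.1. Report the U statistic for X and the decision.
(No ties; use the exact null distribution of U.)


Step 1: Combine and sort all 10 observations; assign midranks.
sorted (value, group): (6,X), (11,X), (15,X), (16,X), (18,X), (26,X), (27,Y), (29,Y), (32,Y), (40,Y)
ranks: 6->1, 11->2, 15->3, 16->4, 18->5, 26->6, 27->7, 29->8, 32->9, 40->10
Step 2: Rank sum for X: R1 = 1 + 2 + 3 + 4 + 5 + 6 = 21.
Step 3: U_X = R1 - n1(n1+1)/2 = 21 - 6*7/2 = 21 - 21 = 0.
       U_Y = n1*n2 - U_X = 24 - 0 = 24.
Step 4: No ties, so the exact null distribution of U (based on enumerating the C(10,6) = 210 equally likely rank assignments) gives the two-sided p-value.
Step 5: p-value = 0.009524; compare to alpha = 0.1. reject H0.

U_X = 0, p = 0.009524, reject H0 at alpha = 0.1.


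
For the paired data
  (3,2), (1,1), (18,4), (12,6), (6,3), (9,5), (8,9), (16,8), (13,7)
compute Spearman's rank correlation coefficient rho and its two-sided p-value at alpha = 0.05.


Step 1: Rank x and y separately (midranks; no ties here).
rank(x): 3->2, 1->1, 18->9, 12->6, 6->3, 9->5, 8->4, 16->8, 13->7
rank(y): 2->2, 1->1, 4->4, 6->6, 3->3, 5->5, 9->9, 8->8, 7->7
Step 2: d_i = R_x(i) - R_y(i); compute d_i^2.
  (2-2)^2=0, (1-1)^2=0, (9-4)^2=25, (6-6)^2=0, (3-3)^2=0, (5-5)^2=0, (4-9)^2=25, (8-8)^2=0, (7-7)^2=0
sum(d^2) = 50.
Step 3: rho = 1 - 6*50 / (9*(9^2 - 1)) = 1 - 300/720 = 0.583333.
Step 4: Under H0, t = rho * sqrt((n-2)/(1-rho^2)) = 1.9001 ~ t(7).
Step 5: Two-sided p-value from the t-distribution with 7 df = 0.099186.
Step 6: alpha = 0.05. fail to reject H0.

rho = 0.5833, p = 0.099186, fail to reject H0 at alpha = 0.05.


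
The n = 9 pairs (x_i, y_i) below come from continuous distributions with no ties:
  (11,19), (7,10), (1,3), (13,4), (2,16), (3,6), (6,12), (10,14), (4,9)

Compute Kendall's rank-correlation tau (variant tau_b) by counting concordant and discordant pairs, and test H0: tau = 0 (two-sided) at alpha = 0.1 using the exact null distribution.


Step 1: Enumerate the 36 unordered pairs (i,j) with i<j and classify each by sign(x_j-x_i) * sign(y_j-y_i).
  (1,2):dx=-4,dy=-9->C; (1,3):dx=-10,dy=-16->C; (1,4):dx=+2,dy=-15->D; (1,5):dx=-9,dy=-3->C
  (1,6):dx=-8,dy=-13->C; (1,7):dx=-5,dy=-7->C; (1,8):dx=-1,dy=-5->C; (1,9):dx=-7,dy=-10->C
  (2,3):dx=-6,dy=-7->C; (2,4):dx=+6,dy=-6->D; (2,5):dx=-5,dy=+6->D; (2,6):dx=-4,dy=-4->C
  (2,7):dx=-1,dy=+2->D; (2,8):dx=+3,dy=+4->C; (2,9):dx=-3,dy=-1->C; (3,4):dx=+12,dy=+1->C
  (3,5):dx=+1,dy=+13->C; (3,6):dx=+2,dy=+3->C; (3,7):dx=+5,dy=+9->C; (3,8):dx=+9,dy=+11->C
  (3,9):dx=+3,dy=+6->C; (4,5):dx=-11,dy=+12->D; (4,6):dx=-10,dy=+2->D; (4,7):dx=-7,dy=+8->D
  (4,8):dx=-3,dy=+10->D; (4,9):dx=-9,dy=+5->D; (5,6):dx=+1,dy=-10->D; (5,7):dx=+4,dy=-4->D
  (5,8):dx=+8,dy=-2->D; (5,9):dx=+2,dy=-7->D; (6,7):dx=+3,dy=+6->C; (6,8):dx=+7,dy=+8->C
  (6,9):dx=+1,dy=+3->C; (7,8):dx=+4,dy=+2->C; (7,9):dx=-2,dy=-3->C; (8,9):dx=-6,dy=-5->C
Step 2: C = 23, D = 13, total pairs = 36.
Step 3: tau = (C - D)/(n(n-1)/2) = (23 - 13)/36 = 0.277778.
Step 4: Exact two-sided p-value (enumerate n! = 362880 permutations of y under H0): p = 0.358488.
Step 5: alpha = 0.1. fail to reject H0.

tau_b = 0.2778 (C=23, D=13), p = 0.358488, fail to reject H0.


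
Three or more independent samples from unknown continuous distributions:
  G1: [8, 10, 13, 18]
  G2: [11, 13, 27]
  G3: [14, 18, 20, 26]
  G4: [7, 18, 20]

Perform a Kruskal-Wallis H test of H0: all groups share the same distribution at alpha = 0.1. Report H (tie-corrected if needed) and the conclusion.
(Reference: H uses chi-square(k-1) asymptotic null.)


Step 1: Combine all N = 14 observations and assign midranks.
sorted (value, group, rank): (7,G4,1), (8,G1,2), (10,G1,3), (11,G2,4), (13,G1,5.5), (13,G2,5.5), (14,G3,7), (18,G1,9), (18,G3,9), (18,G4,9), (20,G3,11.5), (20,G4,11.5), (26,G3,13), (27,G2,14)
Step 2: Sum ranks within each group.
R_1 = 19.5 (n_1 = 4)
R_2 = 23.5 (n_2 = 3)
R_3 = 40.5 (n_3 = 4)
R_4 = 21.5 (n_4 = 3)
Step 3: H = 12/(N(N+1)) * sum(R_i^2/n_i) - 3(N+1)
     = 12/(14*15) * (19.5^2/4 + 23.5^2/3 + 40.5^2/4 + 21.5^2/3) - 3*15
     = 0.057143 * 843.292 - 45
     = 3.188095.
Step 4: Ties present; correction factor C = 1 - 36/(14^3 - 14) = 0.986813. Corrected H = 3.188095 / 0.986813 = 3.230698.
Step 5: Under H0, H ~ chi^2(3); p-value = 0.357405.
Step 6: alpha = 0.1. fail to reject H0.

H = 3.2307, df = 3, p = 0.357405, fail to reject H0.


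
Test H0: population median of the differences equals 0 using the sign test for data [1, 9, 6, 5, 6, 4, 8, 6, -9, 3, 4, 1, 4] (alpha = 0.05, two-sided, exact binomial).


Step 1: Discard zero differences. Original n = 13; n_eff = number of nonzero differences = 13.
Nonzero differences (with sign): +1, +9, +6, +5, +6, +4, +8, +6, -9, +3, +4, +1, +4
Step 2: Count signs: positive = 12, negative = 1.
Step 3: Under H0: P(positive) = 0.5, so the number of positives S ~ Bin(13, 0.5).
Step 4: Two-sided exact p-value = sum of Bin(13,0.5) probabilities at or below the observed probability = 0.003418.
Step 5: alpha = 0.05. reject H0.

n_eff = 13, pos = 12, neg = 1, p = 0.003418, reject H0.


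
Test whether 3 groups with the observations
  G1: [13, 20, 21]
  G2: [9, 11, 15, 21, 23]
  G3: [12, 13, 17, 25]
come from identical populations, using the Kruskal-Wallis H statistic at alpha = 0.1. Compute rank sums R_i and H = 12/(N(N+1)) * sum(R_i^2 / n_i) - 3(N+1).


Step 1: Combine all N = 12 observations and assign midranks.
sorted (value, group, rank): (9,G2,1), (11,G2,2), (12,G3,3), (13,G1,4.5), (13,G3,4.5), (15,G2,6), (17,G3,7), (20,G1,8), (21,G1,9.5), (21,G2,9.5), (23,G2,11), (25,G3,12)
Step 2: Sum ranks within each group.
R_1 = 22 (n_1 = 3)
R_2 = 29.5 (n_2 = 5)
R_3 = 26.5 (n_3 = 4)
Step 3: H = 12/(N(N+1)) * sum(R_i^2/n_i) - 3(N+1)
     = 12/(12*13) * (22^2/3 + 29.5^2/5 + 26.5^2/4) - 3*13
     = 0.076923 * 510.946 - 39
     = 0.303526.
Step 4: Ties present; correction factor C = 1 - 12/(12^3 - 12) = 0.993007. Corrected H = 0.303526 / 0.993007 = 0.305663.
Step 5: Under H0, H ~ chi^2(2); p-value = 0.858274.
Step 6: alpha = 0.1. fail to reject H0.

H = 0.3057, df = 2, p = 0.858274, fail to reject H0.


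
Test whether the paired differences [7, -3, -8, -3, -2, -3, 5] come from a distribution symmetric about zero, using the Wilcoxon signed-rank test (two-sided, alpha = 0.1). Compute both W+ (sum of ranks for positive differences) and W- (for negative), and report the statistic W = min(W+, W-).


Step 1: Drop any zero differences (none here) and take |d_i|.
|d| = [7, 3, 8, 3, 2, 3, 5]
Step 2: Midrank |d_i| (ties get averaged ranks).
ranks: |7|->6, |3|->3, |8|->7, |3|->3, |2|->1, |3|->3, |5|->5
Step 3: Attach original signs; sum ranks with positive sign and with negative sign.
W+ = 6 + 5 = 11
W- = 3 + 7 + 3 + 1 + 3 = 17
(Check: W+ + W- = 28 should equal n(n+1)/2 = 28.)
Step 4: Test statistic W = min(W+, W-) = 11.
Step 5: Ties in |d|, so use the tie-corrected normal approximation.
        E[W] = n(n+1)/4 = 7*8/4 = 14.
        Tie groups: |d|=3 (t=3); sum(t^3 - t) = 24.
        Var[W] = n(n+1)(2n+1)/24 - sum(t^3-t)/48 = 840/24 - 24/48 = 34.5.
        z = (W - E[W]) / sqrt(Var[W]) = (11 - 14) / 5.8737 = -0.5108.
        Two-sided p = 2*Phi(z) = 0.609523.
Step 6: alpha = 0.1. fail to reject H0.

W+ = 11, W- = 17, W = min = 11, p = 0.609523, fail to reject H0.
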